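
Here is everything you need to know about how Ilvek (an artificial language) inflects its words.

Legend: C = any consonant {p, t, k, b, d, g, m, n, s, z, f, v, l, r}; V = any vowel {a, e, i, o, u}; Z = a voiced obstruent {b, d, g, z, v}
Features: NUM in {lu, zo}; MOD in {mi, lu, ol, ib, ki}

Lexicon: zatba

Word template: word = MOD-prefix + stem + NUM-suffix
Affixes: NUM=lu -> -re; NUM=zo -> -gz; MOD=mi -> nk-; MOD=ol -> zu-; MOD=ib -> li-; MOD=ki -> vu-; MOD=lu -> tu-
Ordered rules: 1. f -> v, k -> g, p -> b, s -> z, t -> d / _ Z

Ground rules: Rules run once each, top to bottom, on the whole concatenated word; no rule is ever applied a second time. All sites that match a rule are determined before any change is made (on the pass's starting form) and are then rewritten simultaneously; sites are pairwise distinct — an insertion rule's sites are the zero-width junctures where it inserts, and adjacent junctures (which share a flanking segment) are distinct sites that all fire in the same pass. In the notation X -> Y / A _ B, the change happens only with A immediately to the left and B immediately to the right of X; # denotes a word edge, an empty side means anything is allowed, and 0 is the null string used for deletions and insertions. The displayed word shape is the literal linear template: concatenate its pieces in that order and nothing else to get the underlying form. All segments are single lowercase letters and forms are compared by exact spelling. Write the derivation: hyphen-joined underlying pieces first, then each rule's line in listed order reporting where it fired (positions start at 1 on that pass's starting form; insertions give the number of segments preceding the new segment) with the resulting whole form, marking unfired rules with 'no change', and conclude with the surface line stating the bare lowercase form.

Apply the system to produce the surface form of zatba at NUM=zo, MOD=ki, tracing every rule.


underlying: vu-zatba-gz
1. f -> v, k -> g, p -> b, s -> z, t -> d / _ Z: fires at position(s) 5: vuzadbagz
surface: vuzadbagz


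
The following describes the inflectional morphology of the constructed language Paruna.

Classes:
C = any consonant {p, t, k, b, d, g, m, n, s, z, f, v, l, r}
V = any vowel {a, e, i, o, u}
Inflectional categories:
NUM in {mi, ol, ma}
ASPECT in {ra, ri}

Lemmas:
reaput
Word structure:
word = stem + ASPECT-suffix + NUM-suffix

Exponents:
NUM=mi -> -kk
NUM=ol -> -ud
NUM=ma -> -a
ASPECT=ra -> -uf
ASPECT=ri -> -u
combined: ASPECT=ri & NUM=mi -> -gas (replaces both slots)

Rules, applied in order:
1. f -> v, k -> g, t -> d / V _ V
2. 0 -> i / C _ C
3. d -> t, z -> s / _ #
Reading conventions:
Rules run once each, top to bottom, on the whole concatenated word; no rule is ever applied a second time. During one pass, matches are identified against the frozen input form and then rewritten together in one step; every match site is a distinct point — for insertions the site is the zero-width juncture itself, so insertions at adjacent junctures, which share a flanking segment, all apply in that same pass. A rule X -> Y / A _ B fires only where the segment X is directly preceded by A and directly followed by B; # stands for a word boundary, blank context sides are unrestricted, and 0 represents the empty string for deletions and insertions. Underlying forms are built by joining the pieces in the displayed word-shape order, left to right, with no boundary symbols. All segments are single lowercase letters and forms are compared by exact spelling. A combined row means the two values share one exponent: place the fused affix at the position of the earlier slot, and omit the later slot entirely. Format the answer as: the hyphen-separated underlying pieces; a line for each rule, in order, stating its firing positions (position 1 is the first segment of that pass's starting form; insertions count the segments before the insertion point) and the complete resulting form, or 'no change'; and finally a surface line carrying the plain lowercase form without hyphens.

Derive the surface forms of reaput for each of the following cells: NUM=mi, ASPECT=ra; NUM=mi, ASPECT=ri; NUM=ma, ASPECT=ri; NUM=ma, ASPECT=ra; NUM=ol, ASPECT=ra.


cell NUM=mi, ASPECT=ra:
underlying: reaput-uf-kk
1. f -> v, k -> g, t -> d / V _ V: fires at position(s) 6: reapudufkk
2. 0 -> i / C _ C: inserts after position(s) 8, 9: reapudufikik
3. d -> t, z -> s / _ #: no change
surface: reapudufikik

cell NUM=mi, ASPECT=ri:
underlying: reaput-gas
1. f -> v, k -> g, t -> d / V _ V: no change
2. 0 -> i / C _ C: inserts after position(s) 6: reaputigas
3. d -> t, z -> s / _ #: no change
surface: reaputigas

cell NUM=ma, ASPECT=ri:
underlying: reaput-u-a
1. f -> v, k -> g, t -> d / V _ V: fires at position(s) 6: reapudua
2. 0 -> i / C _ C: no change
3. d -> t, z -> s / _ #: no change
surface: reapudua

cell NUM=ma, ASPECT=ra:
underlying: reaput-uf-a
1. f -> v, k -> g, t -> d / V _ V: fires at position(s) 6, 8: reapuduva
2. 0 -> i / C _ C: no change
3. d -> t, z -> s / _ #: no change
surface: reapuduva

cell NUM=ol, ASPECT=ra:
underlying: reaput-uf-ud
1. f -> v, k -> g, t -> d / V _ V: fires at position(s) 6, 8: reapuduvud
2. 0 -> i / C _ C: no change
3. d -> t, z -> s / _ #: fires at position(s) 10: reapuduvut
surface: reapuduvut


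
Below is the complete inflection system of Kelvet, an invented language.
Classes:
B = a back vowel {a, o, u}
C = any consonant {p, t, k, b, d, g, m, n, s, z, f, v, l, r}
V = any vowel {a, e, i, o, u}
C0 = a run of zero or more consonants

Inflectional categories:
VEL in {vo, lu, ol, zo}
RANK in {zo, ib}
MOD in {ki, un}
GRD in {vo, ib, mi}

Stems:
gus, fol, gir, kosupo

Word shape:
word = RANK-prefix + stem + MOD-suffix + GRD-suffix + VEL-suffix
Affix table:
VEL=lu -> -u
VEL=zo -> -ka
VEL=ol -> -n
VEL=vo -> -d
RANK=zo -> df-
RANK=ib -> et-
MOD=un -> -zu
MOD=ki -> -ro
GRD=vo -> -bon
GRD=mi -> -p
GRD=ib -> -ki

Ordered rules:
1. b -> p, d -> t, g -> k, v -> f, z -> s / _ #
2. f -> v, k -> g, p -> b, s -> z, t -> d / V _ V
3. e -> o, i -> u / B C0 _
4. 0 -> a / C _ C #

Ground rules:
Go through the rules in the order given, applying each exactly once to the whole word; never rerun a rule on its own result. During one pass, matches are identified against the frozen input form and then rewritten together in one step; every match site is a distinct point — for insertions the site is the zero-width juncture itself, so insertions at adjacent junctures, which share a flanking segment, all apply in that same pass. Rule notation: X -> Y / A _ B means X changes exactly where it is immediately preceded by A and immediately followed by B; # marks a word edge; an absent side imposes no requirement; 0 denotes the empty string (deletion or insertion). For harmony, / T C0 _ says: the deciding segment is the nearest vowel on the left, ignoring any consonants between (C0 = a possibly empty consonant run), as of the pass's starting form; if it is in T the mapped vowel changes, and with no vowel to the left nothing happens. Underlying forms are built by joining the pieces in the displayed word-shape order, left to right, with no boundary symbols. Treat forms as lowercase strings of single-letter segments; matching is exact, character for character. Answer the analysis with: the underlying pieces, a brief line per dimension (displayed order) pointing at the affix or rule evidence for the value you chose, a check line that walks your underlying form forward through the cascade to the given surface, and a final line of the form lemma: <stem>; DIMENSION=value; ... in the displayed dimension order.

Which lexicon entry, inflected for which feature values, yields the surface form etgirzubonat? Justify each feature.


underlying: et-gir-zu-bon-d
VEL=vo - signalled by the affix -d
RANK=ib - signalled by the affix et-
MOD=un - signalled by the affix -zu
GRD=vo - signalled by the affix -bon
check: etgirzubond -> etgirzubont -> etgirzubont -> etgirzubont -> etgirzubonat
lemma: gir; VEL=vo; RANK=ib; MOD=un; GRD=vo


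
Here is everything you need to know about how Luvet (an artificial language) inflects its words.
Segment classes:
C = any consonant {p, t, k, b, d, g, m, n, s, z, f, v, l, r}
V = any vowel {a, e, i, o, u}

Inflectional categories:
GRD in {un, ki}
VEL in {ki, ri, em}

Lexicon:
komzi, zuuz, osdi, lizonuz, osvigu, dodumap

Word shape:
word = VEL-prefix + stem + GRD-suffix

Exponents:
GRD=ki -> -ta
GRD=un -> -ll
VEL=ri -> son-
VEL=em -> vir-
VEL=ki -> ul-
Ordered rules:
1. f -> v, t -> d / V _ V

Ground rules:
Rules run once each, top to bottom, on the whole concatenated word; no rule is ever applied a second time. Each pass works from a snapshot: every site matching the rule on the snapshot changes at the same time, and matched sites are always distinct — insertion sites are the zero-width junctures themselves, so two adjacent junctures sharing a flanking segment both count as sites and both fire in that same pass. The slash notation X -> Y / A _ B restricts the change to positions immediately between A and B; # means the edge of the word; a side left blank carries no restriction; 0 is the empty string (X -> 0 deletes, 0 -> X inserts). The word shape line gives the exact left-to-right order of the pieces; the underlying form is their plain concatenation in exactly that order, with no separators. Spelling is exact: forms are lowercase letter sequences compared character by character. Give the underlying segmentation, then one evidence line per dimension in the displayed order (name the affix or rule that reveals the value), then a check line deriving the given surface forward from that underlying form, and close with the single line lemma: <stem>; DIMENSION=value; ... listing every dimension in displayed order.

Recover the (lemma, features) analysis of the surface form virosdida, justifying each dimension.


underlying: vir-osdi-ta
GRD=ki - signalled by the affix -ta
VEL=em - signalled by the affix vir-
check: virosdita -> virosdida
lemma: osdi; GRD=ki; VEL=em


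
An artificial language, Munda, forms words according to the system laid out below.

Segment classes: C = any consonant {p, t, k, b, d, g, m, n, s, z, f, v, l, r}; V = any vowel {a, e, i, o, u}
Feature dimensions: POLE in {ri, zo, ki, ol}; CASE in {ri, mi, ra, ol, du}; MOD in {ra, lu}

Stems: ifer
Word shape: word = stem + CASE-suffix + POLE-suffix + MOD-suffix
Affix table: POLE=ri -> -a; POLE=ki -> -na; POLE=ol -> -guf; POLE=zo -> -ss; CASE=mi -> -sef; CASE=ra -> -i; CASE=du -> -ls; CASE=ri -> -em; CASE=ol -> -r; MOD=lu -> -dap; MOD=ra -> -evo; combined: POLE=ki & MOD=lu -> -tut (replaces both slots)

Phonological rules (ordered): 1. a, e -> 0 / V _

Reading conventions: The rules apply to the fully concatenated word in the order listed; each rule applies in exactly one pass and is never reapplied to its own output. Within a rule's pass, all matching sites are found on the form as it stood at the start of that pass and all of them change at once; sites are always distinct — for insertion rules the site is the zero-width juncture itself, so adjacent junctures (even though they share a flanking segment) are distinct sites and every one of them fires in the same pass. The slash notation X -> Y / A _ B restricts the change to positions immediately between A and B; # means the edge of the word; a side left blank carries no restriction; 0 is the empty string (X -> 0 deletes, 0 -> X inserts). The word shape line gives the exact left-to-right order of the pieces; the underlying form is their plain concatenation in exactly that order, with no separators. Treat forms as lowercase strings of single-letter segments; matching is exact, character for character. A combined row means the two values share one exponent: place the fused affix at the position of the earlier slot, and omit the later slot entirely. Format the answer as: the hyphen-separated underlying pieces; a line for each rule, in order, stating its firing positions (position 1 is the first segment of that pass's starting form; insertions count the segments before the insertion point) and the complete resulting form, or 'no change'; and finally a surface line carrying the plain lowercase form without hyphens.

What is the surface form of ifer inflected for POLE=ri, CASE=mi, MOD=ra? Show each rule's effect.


underlying: ifer-sef-a-evo
1. a, e -> 0 / V _: fires at position(s) 9: ifersefavo
surface: ifersefavo


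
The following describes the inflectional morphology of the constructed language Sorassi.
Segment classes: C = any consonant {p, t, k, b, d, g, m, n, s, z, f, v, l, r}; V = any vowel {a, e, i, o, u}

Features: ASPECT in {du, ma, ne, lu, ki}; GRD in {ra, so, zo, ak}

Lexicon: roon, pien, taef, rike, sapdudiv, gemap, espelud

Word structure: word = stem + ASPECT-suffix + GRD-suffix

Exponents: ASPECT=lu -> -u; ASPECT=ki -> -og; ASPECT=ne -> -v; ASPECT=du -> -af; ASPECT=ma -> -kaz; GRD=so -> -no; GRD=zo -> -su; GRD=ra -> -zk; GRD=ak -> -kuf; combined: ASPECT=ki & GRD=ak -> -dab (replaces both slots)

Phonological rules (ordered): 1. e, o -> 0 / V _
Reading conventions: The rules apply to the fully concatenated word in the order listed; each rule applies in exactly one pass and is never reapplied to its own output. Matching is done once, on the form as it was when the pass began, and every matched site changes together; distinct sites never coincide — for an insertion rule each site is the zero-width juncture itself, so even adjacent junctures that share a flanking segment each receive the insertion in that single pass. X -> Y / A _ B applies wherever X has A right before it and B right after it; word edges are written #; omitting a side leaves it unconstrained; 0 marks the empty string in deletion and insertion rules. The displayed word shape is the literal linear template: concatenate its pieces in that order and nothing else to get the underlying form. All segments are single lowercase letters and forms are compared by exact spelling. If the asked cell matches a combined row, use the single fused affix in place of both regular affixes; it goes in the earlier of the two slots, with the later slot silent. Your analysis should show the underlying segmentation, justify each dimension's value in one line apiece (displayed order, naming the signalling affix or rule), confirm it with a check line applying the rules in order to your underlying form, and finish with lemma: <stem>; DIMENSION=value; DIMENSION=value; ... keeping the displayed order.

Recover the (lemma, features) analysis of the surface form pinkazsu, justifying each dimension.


underlying: pien-kaz-su
ASPECT=ma - signalled by the affix -kaz
GRD=zo - signalled by the affix -su
check: pienkazsu -> pinkazsu
lemma: pien; ASPECT=ma; GRD=zo


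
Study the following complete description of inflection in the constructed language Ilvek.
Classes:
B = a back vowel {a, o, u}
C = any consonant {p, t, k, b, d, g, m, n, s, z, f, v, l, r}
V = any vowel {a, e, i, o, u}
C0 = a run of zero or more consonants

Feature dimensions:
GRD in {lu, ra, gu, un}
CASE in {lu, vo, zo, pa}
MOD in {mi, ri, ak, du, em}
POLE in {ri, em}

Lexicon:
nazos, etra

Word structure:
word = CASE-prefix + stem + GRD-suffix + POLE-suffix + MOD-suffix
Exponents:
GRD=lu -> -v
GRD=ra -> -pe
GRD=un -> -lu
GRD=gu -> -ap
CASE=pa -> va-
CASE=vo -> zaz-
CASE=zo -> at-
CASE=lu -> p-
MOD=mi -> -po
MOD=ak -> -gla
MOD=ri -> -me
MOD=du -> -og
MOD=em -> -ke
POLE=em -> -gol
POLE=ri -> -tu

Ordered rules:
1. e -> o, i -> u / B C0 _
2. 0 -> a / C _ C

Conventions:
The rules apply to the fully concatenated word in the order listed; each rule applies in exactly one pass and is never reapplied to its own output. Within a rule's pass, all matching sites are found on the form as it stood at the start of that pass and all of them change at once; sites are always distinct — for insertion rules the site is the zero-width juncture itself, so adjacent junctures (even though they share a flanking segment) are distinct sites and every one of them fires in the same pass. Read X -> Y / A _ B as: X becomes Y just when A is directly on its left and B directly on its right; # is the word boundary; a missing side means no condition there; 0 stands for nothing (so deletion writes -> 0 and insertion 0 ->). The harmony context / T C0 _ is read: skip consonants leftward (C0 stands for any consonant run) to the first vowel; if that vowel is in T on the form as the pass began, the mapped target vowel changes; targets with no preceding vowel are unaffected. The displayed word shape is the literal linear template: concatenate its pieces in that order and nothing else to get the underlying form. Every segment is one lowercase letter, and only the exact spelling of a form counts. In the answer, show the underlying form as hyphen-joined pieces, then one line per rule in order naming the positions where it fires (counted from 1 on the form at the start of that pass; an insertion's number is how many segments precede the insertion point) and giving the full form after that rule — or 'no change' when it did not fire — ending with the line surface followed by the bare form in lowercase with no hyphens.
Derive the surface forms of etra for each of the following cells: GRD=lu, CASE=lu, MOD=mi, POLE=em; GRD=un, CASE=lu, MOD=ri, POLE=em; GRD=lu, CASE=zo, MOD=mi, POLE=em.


cell GRD=lu, CASE=lu, MOD=mi, POLE=em:
underlying: p-etra-v-gol-po
1. e -> o, i -> u / B C0 _: no change
2. 0 -> a / C _ C: inserts after position(s) 3, 6, 9: petaravagolapo
surface: petaravagolapo

cell GRD=un, CASE=lu, MOD=ri, POLE=em:
underlying: p-etra-lu-gol-me
1. e -> o, i -> u / B C0 _: fires at position(s) 12: petralugolmo
2. 0 -> a / C _ C: inserts after position(s) 3, 10: petaralugolamo
surface: petaralugolamo

cell GRD=lu, CASE=zo, MOD=mi, POLE=em:
underlying: at-etra-v-gol-po
1. e -> o, i -> u / B C0 _: fires at position(s) 3: atotravgolpo
2. 0 -> a / C _ C: inserts after position(s) 4, 7, 10: atotaravagolapo
surface: atotaravagolapo


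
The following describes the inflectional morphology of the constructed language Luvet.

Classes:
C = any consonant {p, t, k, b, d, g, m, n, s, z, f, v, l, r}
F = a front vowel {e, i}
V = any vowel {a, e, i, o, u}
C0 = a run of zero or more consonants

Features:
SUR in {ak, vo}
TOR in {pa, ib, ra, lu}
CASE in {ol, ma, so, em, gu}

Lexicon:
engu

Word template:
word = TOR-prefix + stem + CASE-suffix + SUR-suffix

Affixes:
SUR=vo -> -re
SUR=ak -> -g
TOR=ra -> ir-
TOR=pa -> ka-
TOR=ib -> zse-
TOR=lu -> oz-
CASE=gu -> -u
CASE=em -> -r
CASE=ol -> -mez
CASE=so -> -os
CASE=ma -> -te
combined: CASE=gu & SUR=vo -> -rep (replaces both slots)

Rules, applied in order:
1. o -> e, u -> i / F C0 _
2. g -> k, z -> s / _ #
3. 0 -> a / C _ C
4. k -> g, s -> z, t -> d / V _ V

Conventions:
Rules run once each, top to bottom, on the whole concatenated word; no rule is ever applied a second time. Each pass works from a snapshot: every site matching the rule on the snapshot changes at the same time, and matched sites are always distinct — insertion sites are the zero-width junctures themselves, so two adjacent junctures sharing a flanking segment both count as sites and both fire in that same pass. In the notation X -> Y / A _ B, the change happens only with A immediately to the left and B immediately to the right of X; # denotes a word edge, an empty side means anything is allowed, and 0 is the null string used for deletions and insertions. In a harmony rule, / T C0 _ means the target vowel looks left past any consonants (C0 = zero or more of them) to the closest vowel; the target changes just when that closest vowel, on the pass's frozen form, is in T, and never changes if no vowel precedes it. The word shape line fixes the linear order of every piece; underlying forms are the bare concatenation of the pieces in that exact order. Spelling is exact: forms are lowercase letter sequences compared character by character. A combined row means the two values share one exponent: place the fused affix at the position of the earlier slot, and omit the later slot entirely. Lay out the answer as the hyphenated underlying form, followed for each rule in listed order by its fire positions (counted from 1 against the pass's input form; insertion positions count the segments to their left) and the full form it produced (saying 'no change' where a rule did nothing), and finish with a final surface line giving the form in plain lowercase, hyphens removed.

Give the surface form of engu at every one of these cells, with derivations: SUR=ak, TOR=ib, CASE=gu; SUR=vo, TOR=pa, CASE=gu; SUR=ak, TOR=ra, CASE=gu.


cell SUR=ak, TOR=ib, CASE=gu:
underlying: zse-engu-u-g
1. o -> e, u -> i / F C0 _: fires at position(s) 7: zseengiug
2. g -> k, z -> s / _ #: fires at position(s) 9: zseengiuk
3. 0 -> a / C _ C: inserts after position(s) 1, 5: zaseenagiuk
4. k -> g, s -> z, t -> d / V _ V: fires at position(s) 3: zazeenagiuk
surface: zazeenagiuk

cell SUR=vo, TOR=pa, CASE=gu:
underlying: ka-engu-rep
1. o -> e, u -> i / F C0 _: fires at position(s) 6: kaengirep
2. g -> k, z -> s / _ #: no change
3. 0 -> a / C _ C: inserts after position(s) 4: kaenagirep
4. k -> g, s -> z, t -> d / V _ V: no change
surface: kaenagirep

cell SUR=ak, TOR=ra, CASE=gu:
underlying: ir-engu-u-g
1. o -> e, u -> i / F C0 _: fires at position(s) 6: irengiug
2. g -> k, z -> s / _ #: fires at position(s) 8: irengiuk
3. 0 -> a / C _ C: inserts after position(s) 4: irenagiuk
4. k -> g, s -> z, t -> d / V _ V: no change
surface: irenagiuk


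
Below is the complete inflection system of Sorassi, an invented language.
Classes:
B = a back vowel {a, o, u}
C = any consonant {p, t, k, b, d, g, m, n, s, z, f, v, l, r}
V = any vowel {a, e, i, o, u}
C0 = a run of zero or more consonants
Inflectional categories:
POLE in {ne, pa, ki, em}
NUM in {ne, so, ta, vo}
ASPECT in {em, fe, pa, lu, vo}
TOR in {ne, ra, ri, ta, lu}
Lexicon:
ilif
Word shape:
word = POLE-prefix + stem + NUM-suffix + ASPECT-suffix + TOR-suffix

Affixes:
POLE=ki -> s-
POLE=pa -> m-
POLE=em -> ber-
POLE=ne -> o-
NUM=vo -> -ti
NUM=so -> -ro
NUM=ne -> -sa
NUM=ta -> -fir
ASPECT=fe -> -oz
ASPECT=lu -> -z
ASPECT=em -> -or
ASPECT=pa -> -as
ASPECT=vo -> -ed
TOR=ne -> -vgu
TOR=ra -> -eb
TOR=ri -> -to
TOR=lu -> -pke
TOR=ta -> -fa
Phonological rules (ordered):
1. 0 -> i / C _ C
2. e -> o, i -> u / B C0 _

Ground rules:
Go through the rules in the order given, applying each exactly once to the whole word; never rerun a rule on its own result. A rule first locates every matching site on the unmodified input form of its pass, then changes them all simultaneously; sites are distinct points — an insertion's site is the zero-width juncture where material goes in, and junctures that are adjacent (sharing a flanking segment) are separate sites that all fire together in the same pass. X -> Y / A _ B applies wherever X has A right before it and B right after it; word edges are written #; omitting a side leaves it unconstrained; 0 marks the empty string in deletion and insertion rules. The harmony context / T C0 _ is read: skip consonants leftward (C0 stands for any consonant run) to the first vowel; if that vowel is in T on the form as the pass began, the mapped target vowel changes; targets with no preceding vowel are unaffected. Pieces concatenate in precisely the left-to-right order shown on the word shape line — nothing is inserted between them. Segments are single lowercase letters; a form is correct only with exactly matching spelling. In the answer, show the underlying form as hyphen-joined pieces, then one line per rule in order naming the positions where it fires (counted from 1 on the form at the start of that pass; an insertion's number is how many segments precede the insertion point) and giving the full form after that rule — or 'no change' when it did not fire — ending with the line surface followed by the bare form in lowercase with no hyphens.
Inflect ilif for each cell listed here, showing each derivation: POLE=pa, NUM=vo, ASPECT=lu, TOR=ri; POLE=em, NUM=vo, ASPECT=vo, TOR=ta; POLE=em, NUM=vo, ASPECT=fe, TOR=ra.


cell POLE=pa, NUM=vo, ASPECT=lu, TOR=ri:
underlying: m-ilif-ti-z-to
1. 0 -> i / C _ C: inserts after position(s) 5, 8: milifitizito
2. e -> o, i -> u / B C0 _: no change
surface: milifitizito

cell POLE=em, NUM=vo, ASPECT=vo, TOR=ta:
underlying: ber-ilif-ti-ed-fa
1. 0 -> i / C _ C: inserts after position(s) 7, 11: berilifitiedifa
2. e -> o, i -> u / B C0 _: no change
surface: berilifitiedifa

cell POLE=em, NUM=vo, ASPECT=fe, TOR=ra:
underlying: ber-ilif-ti-oz-eb
1. 0 -> i / C _ C: inserts after position(s) 7: berilifitiozeb
2. e -> o, i -> u / B C0 _: fires at position(s) 13: berilifitiozob
surface: berilifitiozob


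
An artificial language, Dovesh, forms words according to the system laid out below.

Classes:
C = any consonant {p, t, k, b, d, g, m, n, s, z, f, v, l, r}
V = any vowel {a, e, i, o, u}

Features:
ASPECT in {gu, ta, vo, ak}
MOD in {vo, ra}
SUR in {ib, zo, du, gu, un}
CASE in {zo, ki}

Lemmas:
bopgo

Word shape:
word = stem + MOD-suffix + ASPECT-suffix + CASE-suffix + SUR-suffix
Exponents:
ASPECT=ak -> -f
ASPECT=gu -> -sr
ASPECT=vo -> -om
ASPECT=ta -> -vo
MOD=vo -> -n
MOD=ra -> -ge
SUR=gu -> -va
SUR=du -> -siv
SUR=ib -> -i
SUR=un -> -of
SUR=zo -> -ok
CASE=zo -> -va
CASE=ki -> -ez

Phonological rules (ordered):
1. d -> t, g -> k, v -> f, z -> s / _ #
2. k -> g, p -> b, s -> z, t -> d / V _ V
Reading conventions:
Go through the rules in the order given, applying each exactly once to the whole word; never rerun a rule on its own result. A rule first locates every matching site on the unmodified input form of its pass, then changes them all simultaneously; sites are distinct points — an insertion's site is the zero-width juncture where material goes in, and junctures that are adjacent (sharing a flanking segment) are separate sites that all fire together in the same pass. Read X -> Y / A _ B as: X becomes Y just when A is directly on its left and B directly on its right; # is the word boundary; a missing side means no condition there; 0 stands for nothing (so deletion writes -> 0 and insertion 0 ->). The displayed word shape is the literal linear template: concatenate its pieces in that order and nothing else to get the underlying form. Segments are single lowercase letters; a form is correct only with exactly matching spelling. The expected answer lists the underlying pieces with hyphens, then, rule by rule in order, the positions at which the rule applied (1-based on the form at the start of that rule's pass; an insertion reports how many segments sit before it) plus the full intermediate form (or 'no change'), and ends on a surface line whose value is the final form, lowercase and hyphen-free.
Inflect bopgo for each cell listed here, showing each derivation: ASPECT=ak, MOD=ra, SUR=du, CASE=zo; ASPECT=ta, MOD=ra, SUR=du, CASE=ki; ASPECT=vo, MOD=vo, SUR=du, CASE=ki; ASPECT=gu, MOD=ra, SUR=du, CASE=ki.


cell ASPECT=ak, MOD=ra, SUR=du, CASE=zo:
underlying: bopgo-ge-f-va-siv
1. d -> t, g -> k, v -> f, z -> s / _ #: fires at position(s) 13: bopgogefvasif
2. k -> g, p -> b, s -> z, t -> d / V _ V: fires at position(s) 11: bopgogefvazif
surface: bopgogefvazif

cell ASPECT=ta, MOD=ra, SUR=du, CASE=ki:
underlying: bopgo-ge-vo-ez-siv
1. d -> t, g -> k, v -> f, z -> s / _ #: fires at position(s) 14: bopgogevoezsif
2. k -> g, p -> b, s -> z, t -> d / V _ V: no change
surface: bopgogevoezsif

cell ASPECT=vo, MOD=vo, SUR=du, CASE=ki:
underlying: bopgo-n-om-ez-siv
1. d -> t, g -> k, v -> f, z -> s / _ #: fires at position(s) 13: bopgonomezsif
2. k -> g, p -> b, s -> z, t -> d / V _ V: no change
surface: bopgonomezsif

cell ASPECT=gu, MOD=ra, SUR=du, CASE=ki:
underlying: bopgo-ge-sr-ez-siv
1. d -> t, g -> k, v -> f, z -> s / _ #: fires at position(s) 14: bopgogesrezsif
2. k -> g, p -> b, s -> z, t -> d / V _ V: no change
surface: bopgogesrezsif


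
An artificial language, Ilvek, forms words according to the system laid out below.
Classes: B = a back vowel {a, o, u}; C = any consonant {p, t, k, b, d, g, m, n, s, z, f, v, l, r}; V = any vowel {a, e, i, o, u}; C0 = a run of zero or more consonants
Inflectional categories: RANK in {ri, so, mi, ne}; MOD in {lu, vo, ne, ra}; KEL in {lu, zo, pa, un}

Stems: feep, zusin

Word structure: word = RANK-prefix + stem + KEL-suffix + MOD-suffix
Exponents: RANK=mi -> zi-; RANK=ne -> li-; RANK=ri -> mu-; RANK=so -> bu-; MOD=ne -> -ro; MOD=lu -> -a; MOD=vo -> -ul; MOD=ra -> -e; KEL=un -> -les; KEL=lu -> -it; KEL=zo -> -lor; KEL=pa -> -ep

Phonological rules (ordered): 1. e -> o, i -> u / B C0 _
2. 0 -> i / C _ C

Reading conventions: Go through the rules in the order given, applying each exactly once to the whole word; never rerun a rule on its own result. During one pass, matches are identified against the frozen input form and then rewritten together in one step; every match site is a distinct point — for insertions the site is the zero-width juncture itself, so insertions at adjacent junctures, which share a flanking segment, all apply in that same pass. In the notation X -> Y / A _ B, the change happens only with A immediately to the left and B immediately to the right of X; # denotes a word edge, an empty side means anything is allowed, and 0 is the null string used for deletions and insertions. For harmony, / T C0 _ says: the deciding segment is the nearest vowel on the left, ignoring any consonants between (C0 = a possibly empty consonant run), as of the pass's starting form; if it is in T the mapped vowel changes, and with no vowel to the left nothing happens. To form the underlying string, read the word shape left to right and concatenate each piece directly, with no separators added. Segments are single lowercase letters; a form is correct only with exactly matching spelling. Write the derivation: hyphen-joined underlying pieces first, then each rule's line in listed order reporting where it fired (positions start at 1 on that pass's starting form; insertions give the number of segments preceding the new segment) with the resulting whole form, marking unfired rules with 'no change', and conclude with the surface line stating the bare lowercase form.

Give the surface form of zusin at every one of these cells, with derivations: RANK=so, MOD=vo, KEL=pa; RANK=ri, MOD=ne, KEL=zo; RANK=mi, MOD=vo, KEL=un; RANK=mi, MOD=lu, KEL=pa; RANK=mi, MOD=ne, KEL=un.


cell RANK=so, MOD=vo, KEL=pa:
underlying: bu-zusin-ep-ul
1. e -> o, i -> u / B C0 _: fires at position(s) 6: buzusunepul
2. 0 -> i / C _ C: no change
surface: buzusunepul

cell RANK=ri, MOD=ne, KEL=zo:
underlying: mu-zusin-lor-ro
1. e -> o, i -> u / B C0 _: fires at position(s) 6: muzusunlorro
2. 0 -> i / C _ C: inserts after position(s) 7, 10: muzusuniloriro
surface: muzusuniloriro

cell RANK=mi, MOD=vo, KEL=un:
underlying: zi-zusin-les-ul
1. e -> o, i -> u / B C0 _: fires at position(s) 6: zizusunlesul
2. 0 -> i / C _ C: inserts after position(s) 7: zizusunilesul
surface: zizusunilesul

cell RANK=mi, MOD=lu, KEL=pa:
underlying: zi-zusin-ep-a
1. e -> o, i -> u / B C0 _: fires at position(s) 6: zizusunepa
2. 0 -> i / C _ C: no change
surface: zizusunepa

cell RANK=mi, MOD=ne, KEL=un:
underlying: zi-zusin-les-ro
1. e -> o, i -> u / B C0 _: fires at position(s) 6: zizusunlesro
2. 0 -> i / C _ C: inserts after position(s) 7, 10: zizusunilesiro
surface: zizusunilesiro


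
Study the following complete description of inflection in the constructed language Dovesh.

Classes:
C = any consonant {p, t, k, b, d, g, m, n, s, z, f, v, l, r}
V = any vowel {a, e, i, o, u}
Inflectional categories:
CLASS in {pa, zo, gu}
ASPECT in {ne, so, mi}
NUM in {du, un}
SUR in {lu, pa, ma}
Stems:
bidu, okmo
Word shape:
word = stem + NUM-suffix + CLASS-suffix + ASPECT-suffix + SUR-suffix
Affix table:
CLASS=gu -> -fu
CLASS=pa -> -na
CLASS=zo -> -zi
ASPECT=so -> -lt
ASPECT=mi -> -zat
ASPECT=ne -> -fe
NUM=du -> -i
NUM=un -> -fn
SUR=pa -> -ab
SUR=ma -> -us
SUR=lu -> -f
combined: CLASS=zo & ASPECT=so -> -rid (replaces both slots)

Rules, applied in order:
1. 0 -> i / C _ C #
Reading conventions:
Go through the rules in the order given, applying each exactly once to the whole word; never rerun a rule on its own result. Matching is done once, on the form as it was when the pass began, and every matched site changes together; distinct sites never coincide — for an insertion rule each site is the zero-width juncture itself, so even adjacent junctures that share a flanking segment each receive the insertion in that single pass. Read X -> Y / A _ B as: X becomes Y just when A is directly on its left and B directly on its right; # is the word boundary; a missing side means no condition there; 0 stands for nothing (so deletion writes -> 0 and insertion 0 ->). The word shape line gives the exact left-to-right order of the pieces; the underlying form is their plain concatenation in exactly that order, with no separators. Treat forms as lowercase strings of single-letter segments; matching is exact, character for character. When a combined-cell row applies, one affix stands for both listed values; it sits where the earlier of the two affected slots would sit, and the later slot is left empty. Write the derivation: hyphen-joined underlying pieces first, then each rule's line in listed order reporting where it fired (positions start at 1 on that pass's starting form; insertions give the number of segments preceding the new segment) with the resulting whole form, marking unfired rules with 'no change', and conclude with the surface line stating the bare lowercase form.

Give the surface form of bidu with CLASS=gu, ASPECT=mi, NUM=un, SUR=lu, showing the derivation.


underlying: bidu-fn-fu-zat-f
1. 0 -> i / C _ C #: inserts after position(s) 11: bidufnfuzatif
surface: bidufnfuzatif


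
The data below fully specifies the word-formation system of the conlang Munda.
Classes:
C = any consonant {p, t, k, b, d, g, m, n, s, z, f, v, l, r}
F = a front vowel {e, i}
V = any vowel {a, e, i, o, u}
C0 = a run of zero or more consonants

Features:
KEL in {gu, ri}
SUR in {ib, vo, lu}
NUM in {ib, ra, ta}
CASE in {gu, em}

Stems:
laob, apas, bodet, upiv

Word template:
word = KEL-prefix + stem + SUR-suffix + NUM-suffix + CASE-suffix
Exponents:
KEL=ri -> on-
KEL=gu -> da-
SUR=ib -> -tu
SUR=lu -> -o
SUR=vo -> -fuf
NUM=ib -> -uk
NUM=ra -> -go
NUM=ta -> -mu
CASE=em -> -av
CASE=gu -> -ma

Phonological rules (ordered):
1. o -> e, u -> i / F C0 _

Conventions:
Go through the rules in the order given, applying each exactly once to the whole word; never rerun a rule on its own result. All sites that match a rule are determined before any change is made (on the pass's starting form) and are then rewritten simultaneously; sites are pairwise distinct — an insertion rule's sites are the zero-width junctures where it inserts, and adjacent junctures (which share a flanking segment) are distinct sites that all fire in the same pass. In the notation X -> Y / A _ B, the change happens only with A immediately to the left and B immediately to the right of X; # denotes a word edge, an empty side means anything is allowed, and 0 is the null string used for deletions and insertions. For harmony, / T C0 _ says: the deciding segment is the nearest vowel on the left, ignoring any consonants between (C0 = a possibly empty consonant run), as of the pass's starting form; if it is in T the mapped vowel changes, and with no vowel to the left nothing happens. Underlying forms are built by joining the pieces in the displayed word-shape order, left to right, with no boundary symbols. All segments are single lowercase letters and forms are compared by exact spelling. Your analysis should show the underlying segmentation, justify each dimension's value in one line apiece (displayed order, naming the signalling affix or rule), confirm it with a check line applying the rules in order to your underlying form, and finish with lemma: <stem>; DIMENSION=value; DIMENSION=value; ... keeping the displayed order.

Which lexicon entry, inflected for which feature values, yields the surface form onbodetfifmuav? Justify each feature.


underlying: on-bodet-fuf-mu-av
KEL=ri - signalled by the affix on-
SUR=vo - signalled by the affix -fuf
NUM=ta - signalled by the affix -mu
CASE=em - signalled by the affix -av
check: onbodetfufmuav -> onbodetfifmuav
lemma: bodet; KEL=ri; SUR=vo; NUM=ta; CASE=em


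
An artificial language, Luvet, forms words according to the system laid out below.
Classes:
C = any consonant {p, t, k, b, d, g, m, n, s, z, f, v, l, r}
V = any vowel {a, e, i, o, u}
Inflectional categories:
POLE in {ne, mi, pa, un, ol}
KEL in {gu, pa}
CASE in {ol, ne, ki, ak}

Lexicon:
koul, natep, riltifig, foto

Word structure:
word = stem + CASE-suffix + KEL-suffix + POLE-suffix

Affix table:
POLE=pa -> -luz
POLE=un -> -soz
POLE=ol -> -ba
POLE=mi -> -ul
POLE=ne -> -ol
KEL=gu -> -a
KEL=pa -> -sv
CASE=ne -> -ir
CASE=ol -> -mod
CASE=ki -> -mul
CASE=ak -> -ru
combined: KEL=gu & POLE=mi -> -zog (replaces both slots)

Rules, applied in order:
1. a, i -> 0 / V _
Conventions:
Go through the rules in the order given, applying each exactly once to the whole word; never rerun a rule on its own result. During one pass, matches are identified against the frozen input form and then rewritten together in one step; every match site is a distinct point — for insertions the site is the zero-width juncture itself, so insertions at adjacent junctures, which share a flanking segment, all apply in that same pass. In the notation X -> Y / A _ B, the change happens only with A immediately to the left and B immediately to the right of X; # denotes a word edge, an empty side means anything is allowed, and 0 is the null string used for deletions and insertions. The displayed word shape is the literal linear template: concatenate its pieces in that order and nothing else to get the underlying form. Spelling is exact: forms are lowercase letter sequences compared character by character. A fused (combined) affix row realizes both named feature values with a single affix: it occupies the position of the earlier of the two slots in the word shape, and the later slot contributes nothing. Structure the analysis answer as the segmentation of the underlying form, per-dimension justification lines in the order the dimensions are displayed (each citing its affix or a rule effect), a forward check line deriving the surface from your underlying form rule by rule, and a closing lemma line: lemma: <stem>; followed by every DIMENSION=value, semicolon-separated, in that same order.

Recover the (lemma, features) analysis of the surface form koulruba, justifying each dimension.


underlying: koul-ru-a-ba
POLE=ol - signalled by the affix -ba
KEL=gu - signalled by the affix -a
CASE=ak - signalled by the affix -ru
check: koulruaba -> koulruba
lemma: koul; POLE=ol; KEL=gu; CASE=ak


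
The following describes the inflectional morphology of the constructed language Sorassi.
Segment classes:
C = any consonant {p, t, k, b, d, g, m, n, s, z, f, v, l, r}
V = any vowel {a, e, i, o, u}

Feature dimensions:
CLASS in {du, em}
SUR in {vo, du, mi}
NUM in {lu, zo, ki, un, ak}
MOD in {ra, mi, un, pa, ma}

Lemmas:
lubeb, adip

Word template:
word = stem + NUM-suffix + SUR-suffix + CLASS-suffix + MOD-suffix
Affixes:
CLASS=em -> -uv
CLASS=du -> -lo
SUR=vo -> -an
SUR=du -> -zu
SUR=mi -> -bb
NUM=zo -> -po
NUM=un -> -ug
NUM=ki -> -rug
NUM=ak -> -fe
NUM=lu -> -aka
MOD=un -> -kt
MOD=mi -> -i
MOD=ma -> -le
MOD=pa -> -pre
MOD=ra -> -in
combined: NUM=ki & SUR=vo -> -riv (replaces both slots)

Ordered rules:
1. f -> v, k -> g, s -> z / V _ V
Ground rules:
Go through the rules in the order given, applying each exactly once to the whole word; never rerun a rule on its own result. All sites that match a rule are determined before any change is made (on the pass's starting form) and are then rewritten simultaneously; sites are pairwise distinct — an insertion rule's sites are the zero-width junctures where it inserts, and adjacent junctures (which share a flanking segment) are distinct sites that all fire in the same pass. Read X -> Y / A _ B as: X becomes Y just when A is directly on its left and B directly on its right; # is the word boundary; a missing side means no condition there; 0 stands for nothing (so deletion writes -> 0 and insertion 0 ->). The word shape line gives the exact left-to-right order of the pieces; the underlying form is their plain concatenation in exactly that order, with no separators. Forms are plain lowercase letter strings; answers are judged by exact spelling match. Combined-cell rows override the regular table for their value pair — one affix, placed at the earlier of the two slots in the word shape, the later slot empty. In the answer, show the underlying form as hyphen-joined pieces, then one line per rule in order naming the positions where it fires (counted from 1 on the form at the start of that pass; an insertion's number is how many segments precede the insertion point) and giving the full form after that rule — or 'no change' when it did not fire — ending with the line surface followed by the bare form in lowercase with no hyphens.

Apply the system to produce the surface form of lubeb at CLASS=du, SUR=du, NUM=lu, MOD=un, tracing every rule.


underlying: lubeb-aka-zu-lo-kt
1. f -> v, k -> g, s -> z / V _ V: fires at position(s) 7: lubebagazulokt
surface: lubebagazulokt
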